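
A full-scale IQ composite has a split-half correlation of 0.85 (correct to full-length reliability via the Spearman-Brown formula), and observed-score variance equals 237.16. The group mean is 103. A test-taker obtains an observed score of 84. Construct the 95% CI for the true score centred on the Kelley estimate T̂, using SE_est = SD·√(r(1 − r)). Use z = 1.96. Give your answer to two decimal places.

[77.30, 93.78]

σ = 237.16^(1/2) = 15.400
r_full = 2·0.85 / (1 + 0.85) ≈ 0.919
T̂ = 0.919(84) + 0.081(103) ≈ 85.541
SE_est = 15.400*√(0.919*0.081) ≈ 4.204
95% CI: 85.541 ± 8.239 ≈ (77.302, 93.780)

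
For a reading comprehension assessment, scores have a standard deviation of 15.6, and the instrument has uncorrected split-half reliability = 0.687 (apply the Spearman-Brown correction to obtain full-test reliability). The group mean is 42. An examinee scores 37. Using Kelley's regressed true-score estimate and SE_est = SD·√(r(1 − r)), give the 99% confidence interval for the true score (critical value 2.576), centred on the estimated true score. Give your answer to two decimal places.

[22.31, 53.55]

Full-length reliability (Spearman-Brown) = 2(0.687)/(1+0.687) ≈ 0.814
T̂ = 0.814(37) + 0.186(42) ≈ 37.928
SE_est = 15.600·√(0.814·0.186) ≈ 6.064
CI = 37.928 ± 2.576 · 6.064 → [22.306, 53.549]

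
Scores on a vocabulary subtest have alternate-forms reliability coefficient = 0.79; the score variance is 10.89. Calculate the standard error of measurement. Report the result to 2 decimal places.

1.51

SD = √10.89 ≃ 3.3000
SEM = 3.3000 · √(1 − 0.7900) = 3.3000 · √0.2100 ≃ 3.3000 · 0.4583 ≃ 1.5122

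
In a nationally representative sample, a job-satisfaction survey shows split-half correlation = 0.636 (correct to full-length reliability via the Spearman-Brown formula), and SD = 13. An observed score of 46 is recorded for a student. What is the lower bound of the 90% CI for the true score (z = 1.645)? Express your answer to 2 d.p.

35.91

r_full = 2·0.636 / (1 + 0.636) ≈ 0.7775
SEM = 13.0000·√(1 − 0.7775) ≈ 6.1320
Margin = 1.645 · 6.1320 ≈ 10.0871
Lower bound: 46 − 10.0871 = 35.9129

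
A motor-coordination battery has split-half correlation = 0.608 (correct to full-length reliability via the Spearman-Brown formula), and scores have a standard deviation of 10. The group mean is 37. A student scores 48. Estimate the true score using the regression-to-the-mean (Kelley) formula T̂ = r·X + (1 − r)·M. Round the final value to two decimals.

Full-length reliability (Spearman-Brown) = 2(0.608)/(1+0.608) ≈ 0.756
Estimated true score = 0.756·48 + (1 − 0.756)·37 ≈ 45.318

45.32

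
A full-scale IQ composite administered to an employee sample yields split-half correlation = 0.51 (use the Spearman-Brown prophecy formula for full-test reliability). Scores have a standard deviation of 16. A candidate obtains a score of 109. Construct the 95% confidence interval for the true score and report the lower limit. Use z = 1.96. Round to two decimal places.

91.14

Full-length reliability (Spearman-Brown) = 2(0.51)/(1+0.51) ≃ 0.675
SEM = 16.000 · √(1 − 0.675) = 16.000 · √0.325 ≃ 16.000 · 0.570 ≃ 9.114
1.96 · SEM ≃ 17.864
Lower bound: 109 − 17.864 = 91.136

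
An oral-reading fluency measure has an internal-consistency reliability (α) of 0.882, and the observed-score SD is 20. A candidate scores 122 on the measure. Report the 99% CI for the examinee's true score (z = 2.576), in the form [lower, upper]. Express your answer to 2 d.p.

[104.30, 139.70]

The standard error of measurement is 20.00000*√(1 − 0.88200) ≈ 20.00000*0.34351 ≈ 6.87023.
2.576 * SEM ≈ 17.69770
99% CI: 122 ± 17.69770 = [104.30230, 139.69770]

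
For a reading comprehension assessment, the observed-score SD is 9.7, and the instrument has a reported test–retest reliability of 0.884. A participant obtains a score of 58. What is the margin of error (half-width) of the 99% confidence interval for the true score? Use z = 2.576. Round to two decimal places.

8.51

SEM = 9.700*√(1 − 0.884) ≈ 3.304
Half-width = 2.576*3.304 ≈ 8.510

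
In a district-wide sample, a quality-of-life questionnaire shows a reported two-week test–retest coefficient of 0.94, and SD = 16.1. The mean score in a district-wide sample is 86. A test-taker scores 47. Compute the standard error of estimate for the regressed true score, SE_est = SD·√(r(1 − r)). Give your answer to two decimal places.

3.82

SE_est = SD * √(r(1 − r)) = 16.1000 * √0.0564 ≈ 16.1000 * 0.2375 ≈ 3.8235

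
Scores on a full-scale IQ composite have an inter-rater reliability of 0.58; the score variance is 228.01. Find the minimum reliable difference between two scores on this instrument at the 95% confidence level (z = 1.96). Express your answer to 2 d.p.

σ = 228.01^(1/2) = 15.1000
SEM = 15.1000*√(1 − 0.5800) ≈ 9.7859
SE_diff = √2 * SEM ≈ 13.8394
Minimum reliable difference = 1.96 * SE_diff ≈ 1.96 * 13.8394 ≈ 27.1252

27.13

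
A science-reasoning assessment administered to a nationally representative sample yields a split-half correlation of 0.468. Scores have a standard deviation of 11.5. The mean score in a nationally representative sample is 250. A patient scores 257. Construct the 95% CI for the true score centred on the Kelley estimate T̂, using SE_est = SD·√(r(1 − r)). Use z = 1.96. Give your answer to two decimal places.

[243.63, 265.30]

r_full = 2·0.468 / (1 + 0.468) ≈ 0.638
T̂ = 0.638(257) + 0.362(250) ≈ 254.463
SE_est = 11.500·√[r(1 − r)] ≈ 5.528
95% CI: 254.463 ± 10.835 ≈ (243.628, 265.298)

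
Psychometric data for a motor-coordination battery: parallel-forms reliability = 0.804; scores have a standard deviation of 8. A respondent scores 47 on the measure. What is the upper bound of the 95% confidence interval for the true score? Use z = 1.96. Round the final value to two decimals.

The standard error of measurement is 8.0000*√(1 − 0.8040) ≃ 8.0000*0.4427 ≃ 3.5418.
Half-width = 1.96*3.5418 ≃ 6.9418
Upper limit = 47 + 6.9418 ≃ 53.9418

53.94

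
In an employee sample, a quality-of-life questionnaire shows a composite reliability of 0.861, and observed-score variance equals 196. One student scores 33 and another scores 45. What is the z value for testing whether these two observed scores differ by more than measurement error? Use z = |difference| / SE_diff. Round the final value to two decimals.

SD = √196 ≈ 14.000
SEM = 14.000×√(1 − 0.861) ≈ 5.220
Standard error of the difference = 5.220·√2 ≈ 7.382
z = |33 − 45| / 7.382 = 12 / 7.382 ≈ 1.626

1.63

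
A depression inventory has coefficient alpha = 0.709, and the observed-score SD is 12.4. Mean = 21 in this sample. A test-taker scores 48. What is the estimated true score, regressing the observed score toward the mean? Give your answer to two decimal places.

40.14

T̂ = 0.709(48) + 0.291(21) ≈ 40.143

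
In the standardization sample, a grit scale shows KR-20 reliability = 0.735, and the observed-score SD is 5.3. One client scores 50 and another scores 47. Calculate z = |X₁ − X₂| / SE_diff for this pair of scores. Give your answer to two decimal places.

0.78

The standard error of measurement is 5.3000×√(1 − 0.7350) ≈ 5.3000×0.5148 ≈ 2.7283.
Standard error of the difference = 2.7283·√2 ≈ 3.8585
z = |50 − 47| / 3.8585 = 3 / 3.8585 ≈ 0.7775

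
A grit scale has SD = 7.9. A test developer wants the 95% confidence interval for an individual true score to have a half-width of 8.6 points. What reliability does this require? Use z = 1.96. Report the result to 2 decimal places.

SEM needed = half-width / z = 8.6/1.96 ≃ 4.3878
r = 1 − (SEM / SD)² = 1 − (4.3878 / 7.9)² ≃ 1 − 0.3085 ≃ 0.6915

0.69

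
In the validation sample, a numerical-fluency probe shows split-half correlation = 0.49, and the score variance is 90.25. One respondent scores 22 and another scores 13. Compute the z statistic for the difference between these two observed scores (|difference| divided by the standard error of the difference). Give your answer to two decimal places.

1.15

SD = √90.25 ≈ 9.5000
r_full = 2·0.49 / (1 + 0.49) ≈ 0.6577
SEM = 9.5000*√(1 − 0.6577) ≈ 5.5580
SE_diff = SEM * √2 ≈ 5.5580 * 1.4142 ≈ 7.8601
z = |22 − 13| / 7.8601 = 9 / 7.8601 ≈ 1.1450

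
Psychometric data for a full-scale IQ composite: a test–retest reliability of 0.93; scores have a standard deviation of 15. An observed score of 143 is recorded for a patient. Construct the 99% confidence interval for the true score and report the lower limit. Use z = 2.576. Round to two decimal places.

SEM = 15.000×√(1 − 0.930) ≃ 3.969
Margin = 2.576 × 3.969 ≃ 10.223
Lower bound: 143 − 10.223 = 132.777

132.78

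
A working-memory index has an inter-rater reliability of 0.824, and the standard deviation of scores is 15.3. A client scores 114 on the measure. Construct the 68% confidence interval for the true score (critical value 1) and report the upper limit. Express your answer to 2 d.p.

120.42

SEM = 15.300·√(1 − 0.824) ≈ 6.419
Margin = 1 · 6.419 ≈ 6.419
Upper limit = 114 + 6.419 ≈ 120.419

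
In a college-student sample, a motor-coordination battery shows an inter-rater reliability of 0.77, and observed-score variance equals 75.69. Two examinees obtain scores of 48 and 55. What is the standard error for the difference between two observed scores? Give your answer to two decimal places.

σ = 75.69^(1/2) = 8.700
SEM = 8.700 · √(1 − 0.770) = 8.700 · √0.230 ≃ 8.700 · 0.480 ≃ 4.172
SE_diff = √2 · SEM ≃ 5.901

5.90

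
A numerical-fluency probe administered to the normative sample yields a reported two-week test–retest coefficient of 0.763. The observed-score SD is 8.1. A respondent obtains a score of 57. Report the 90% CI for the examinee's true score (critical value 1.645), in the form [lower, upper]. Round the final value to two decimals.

[50.51, 63.49]

The standard error of measurement is 8.100·√(1 − 0.763) ≃ 8.100·0.487 ≃ 3.943.
1.645 · SEM ≃ 6.487
CI = 57 ± 6.487 → [50.513, 63.487]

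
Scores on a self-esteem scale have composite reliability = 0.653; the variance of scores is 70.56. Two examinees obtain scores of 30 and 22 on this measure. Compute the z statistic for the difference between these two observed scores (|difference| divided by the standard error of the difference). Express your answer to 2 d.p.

SD = √70.56 ≈ 8.400
SEM = 8.400×√(1 − 0.653) ≈ 4.948
Standard error of the difference = 4.948·√2 ≈ 6.998
z = 8 / 6.998 ≈ 1.143

1.14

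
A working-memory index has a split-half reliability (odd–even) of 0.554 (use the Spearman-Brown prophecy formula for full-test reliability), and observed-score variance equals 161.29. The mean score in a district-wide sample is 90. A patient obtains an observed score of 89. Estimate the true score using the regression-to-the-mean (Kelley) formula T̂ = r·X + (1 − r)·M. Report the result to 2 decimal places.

89.29

Full-length reliability (Spearman-Brown) = 2(0.554)/(1+0.554) ≈ 0.7130
T̂ = r·X + (1 − r)·M = 0.7130×89 + 0.2870×90 ≈ 63.4569 + 25.8301 ≈ 89.2870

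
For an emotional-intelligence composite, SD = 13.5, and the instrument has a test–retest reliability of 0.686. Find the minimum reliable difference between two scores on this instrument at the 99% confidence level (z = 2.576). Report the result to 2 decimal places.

SEM = 13.500 × √(1 − 0.686) = 13.500 × √0.314 ≃ 13.500 × 0.560 ≃ 7.565
Standard error of the difference = 7.565·√2 ≃ 10.698
Smallest detectable difference = 2.576×10.698 ≃ 27.559

27.56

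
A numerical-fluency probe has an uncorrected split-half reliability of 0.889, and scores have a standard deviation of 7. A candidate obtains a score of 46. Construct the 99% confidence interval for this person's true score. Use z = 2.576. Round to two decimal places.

r_full = 2·0.889 / (1 + 0.889) ≃ 0.941
SEM = 7.000 · √(1 − 0.941) = 7.000 · √0.059 ≃ 7.000 · 0.242 ≃ 1.697
Margin = 2.576 · 1.697 ≃ 4.371
Interval: (41.629, 50.371)

[41.63, 50.37]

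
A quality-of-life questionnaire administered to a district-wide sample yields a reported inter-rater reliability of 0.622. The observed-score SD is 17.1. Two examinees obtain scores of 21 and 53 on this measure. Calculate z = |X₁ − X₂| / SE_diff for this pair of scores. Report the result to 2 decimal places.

SEM = 17.1000 * √(1 − 0.6220) = 17.1000 * √0.3780 ≈ 17.1000 * 0.6148 ≈ 10.5134
SE_diff = SEM * √2 ≈ 10.5134 * 1.4142 ≈ 14.8682
z = 32 / 14.8682 ≈ 2.1523

2.15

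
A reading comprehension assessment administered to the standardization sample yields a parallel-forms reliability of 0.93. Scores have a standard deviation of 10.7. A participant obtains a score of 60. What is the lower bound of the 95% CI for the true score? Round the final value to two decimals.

54.45

SEM = 10.700×√(1 − 0.930) ≈ 2.831
1.96 × SEM ≈ 5.549
Lower bound: 60 − 5.549 = 54.451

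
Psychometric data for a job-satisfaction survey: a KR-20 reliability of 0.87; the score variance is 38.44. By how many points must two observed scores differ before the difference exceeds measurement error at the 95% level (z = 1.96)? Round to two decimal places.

σ = 38.44^(1/2) = 6.2000
The standard error of measurement is 6.2000*√(1 − 0.8700) ≃ 6.2000*0.3606 ≃ 2.2354.
SE_diff = √2 * SEM ≃ 3.1614
Smallest detectable difference = 1.96*3.1614 ≃ 6.1963

6.20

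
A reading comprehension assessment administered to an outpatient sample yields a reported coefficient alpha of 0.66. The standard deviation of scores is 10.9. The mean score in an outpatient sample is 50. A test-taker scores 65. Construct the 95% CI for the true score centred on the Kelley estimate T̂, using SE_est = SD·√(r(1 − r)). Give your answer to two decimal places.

[49.78, 70.02]

Estimated true score = 0.6600·65 + (1 − 0.6600)·50 ≈ 59.9000
SE_est = 10.9000·√(0.6600·0.3400) ≈ 5.1634
95% CI: 59.9000 ± 10.1203 ≈ (49.7797, 70.0203)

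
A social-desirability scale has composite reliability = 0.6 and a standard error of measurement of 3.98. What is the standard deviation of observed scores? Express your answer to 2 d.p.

SD = 3.98 / √(1 − 0.6) ≈ 6.2929

6.29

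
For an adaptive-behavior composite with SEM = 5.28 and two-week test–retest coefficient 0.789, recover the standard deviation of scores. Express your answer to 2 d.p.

σ = SEM·(1 − r)^(−1/2) ≈ 5.28·2.17700 ≈ 11.49457

11.49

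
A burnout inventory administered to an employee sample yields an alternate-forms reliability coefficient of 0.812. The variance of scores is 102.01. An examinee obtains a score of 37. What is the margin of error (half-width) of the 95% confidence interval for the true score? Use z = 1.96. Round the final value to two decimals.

SD = √102.01 ≈ 10.100
SEM = 10.100 × √(1 − 0.812) = 10.100 × √0.188 ≈ 10.100 × 0.434 ≈ 4.379
Margin = 1.96 × 4.379 ≈ 8.583

8.58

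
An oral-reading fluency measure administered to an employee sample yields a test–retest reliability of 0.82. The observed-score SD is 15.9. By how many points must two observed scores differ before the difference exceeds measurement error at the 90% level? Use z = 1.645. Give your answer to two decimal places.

SEM = 15.90000 · √(1 − 0.82000) = 15.90000 · √0.18000 ≈ 15.90000 · 0.42426 ≈ 6.74580
SE_diff = SEM · √2 ≈ 6.74580 · 1.41421 ≈ 9.54000
Minimum reliable difference = 1.645 · SE_diff ≈ 1.645 · 9.54000 ≈ 15.69330

15.69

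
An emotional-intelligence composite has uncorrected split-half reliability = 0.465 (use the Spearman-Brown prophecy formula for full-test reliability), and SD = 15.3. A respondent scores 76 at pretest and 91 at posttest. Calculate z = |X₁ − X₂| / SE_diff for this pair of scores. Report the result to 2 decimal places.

r_full = 2·0.465 / (1 + 0.465) ≃ 0.635
SEM = 15.300 * √(1 − 0.635) = 15.300 * √0.365 ≃ 15.300 * 0.604 ≃ 9.246
Standard error of the difference = 9.246·√2 ≃ 13.076
z = |76 − 91| / 13.076 = 15 / 13.076 ≃ 1.147

1.15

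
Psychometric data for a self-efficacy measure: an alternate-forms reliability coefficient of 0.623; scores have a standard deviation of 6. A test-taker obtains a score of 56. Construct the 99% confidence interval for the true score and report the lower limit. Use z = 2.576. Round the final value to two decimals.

46.51

The standard error of measurement is 6.0000*√(1 − 0.6230) ≈ 6.0000*0.6140 ≈ 3.6840.
2.576 * SEM ≈ 9.4900
Lower bound: 56 − 9.4900 = 46.5100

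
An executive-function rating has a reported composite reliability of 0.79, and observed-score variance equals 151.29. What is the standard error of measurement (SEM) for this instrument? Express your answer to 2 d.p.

SD = √151.29 = 12.3000
The standard error of measurement is 12.3000*√(1 − 0.7900) ≈ 12.3000*0.4583 ≈ 5.6366.

5.64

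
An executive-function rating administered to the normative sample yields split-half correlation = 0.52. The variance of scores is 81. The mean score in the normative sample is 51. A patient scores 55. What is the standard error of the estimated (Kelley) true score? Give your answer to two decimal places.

4.18

SD = √81 = 9.00000
r_full = 2·0.52 / (1 + 0.52) ≈ 0.68421
SE_est = SD * √(r(1 − r)) = 9.00000 * √0.21607 ≈ 9.00000 * 0.46483 ≈ 4.18347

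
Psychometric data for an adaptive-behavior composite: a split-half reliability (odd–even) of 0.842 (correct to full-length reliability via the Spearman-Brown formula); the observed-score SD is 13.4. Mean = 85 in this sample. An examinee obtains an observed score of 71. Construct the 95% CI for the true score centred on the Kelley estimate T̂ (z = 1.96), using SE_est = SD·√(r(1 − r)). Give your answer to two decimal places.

Spearman-Brown: r = 2(0.842) / (1 + 0.842) = 1.6840 / 1.8420 ≃ 0.9142
T̂ = 0.9142(71) + 0.0858(85) ≃ 72.2009
SE_est = SD * √(r(1 − r)) = 13.4000 * √0.0784 ≃ 13.4000 * 0.2800 ≃ 3.7524
95% CI: 72.2009 ± 7.3548 ≃ (64.8461, 79.5557)

[64.85, 79.56]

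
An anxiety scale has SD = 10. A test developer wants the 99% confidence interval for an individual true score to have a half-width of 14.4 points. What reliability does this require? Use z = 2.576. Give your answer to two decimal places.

0.69

SEM needed = half-width / z = 14.4/2.576 ≈ 5.590
r = 1 − (SEM / SD)² = 1 − (5.590 / 10)² ≈ 1 − 0.312 ≈ 0.688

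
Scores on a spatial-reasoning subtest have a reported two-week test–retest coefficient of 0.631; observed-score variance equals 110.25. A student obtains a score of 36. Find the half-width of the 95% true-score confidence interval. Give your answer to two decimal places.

SD = √110.25 = 10.5000
SEM = 10.5000 · √(1 − 0.6310) = 10.5000 · √0.3690 ≈ 10.5000 · 0.6075 ≈ 6.3783
1.96 · SEM ≈ 12.5014

12.50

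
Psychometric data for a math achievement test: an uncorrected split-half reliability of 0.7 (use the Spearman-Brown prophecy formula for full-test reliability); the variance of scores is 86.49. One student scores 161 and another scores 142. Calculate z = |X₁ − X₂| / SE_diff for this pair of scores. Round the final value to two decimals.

3.44

SD = √86.49 ≈ 9.30000
Full-length reliability (Spearman-Brown) = 2(0.7)/(1+0.7) ≈ 0.82353
The standard error of measurement is 9.30000·√(1 − 0.82353) ≈ 9.30000·0.42008 ≈ 3.90678.
SE_diff = SEM · √2 ≈ 3.90678 · 1.41421 ≈ 5.52502
z = |161 − 142| / 5.52502 = 19 / 5.52502 ≈ 3.43890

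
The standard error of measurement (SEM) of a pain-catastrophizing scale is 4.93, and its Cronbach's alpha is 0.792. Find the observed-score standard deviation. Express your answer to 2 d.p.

10.81

σ = SEM·(1 − r)^(−1/2) ≈ 4.93*2.193 ≈ 10.810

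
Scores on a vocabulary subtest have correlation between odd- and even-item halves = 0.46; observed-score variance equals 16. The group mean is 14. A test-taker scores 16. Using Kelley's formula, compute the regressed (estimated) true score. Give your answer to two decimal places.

Full-length reliability (Spearman-Brown) = 2(0.46)/(1+0.46) ≃ 0.6301
T̂ = 0.6301(16) + 0.3699(14) ≃ 15.2603

15.26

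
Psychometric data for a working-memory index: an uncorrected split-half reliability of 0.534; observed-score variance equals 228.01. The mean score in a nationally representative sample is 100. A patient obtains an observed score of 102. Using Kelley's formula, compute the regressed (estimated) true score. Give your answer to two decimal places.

101.39

r_full = 2·0.534 / (1 + 0.534) ≈ 0.696
Estimated true score = 0.696*102 + (1 − 0.696)*100 ≈ 101.392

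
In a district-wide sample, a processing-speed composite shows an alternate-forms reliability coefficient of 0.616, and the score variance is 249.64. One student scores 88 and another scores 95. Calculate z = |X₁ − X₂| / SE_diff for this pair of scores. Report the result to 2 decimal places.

0.51

SD = √249.64 ≈ 15.8000
SEM = 15.8000 * √(1 − 0.6160) = 15.8000 * √0.3840 ≈ 15.8000 * 0.6197 ≈ 9.7909
Standard error of the difference = 9.7909·√2 ≈ 13.8464
z = |88 − 95| / 13.8464 = 7 / 13.8464 ≈ 0.5055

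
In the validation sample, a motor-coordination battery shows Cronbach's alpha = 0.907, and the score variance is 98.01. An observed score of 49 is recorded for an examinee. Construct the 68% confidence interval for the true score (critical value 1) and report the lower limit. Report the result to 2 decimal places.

SD = √98.01 = 9.900
SEM = 9.900 · √(1 − 0.907) = 9.900 · √0.093 ≈ 9.900 · 0.305 ≈ 3.019
Margin = 1 · 3.019 ≈ 3.019
Lower limit = 49 − 3.019 ≈ 45.981

45.98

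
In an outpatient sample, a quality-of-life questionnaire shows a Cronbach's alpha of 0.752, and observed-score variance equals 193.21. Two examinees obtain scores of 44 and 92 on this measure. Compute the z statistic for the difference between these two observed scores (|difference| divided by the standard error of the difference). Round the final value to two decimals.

4.90

SD = √193.21 ≈ 13.9000
SEM = 13.9000 × √(1 − 0.7520) = 13.9000 × √0.2480 ≈ 13.9000 × 0.4980 ≈ 6.9221
SE_diff = √2 × SEM ≈ 9.7894
z = |44 − 92| / 9.7894 = 48 / 9.7894 ≈ 4.9033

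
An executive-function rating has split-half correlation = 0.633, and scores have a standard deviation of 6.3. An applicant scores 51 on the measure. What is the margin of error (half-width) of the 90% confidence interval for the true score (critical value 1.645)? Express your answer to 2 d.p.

r_full = 2·0.633 / (1 + 0.633) ≈ 0.7753
The standard error of measurement is 6.3000·√(1 − 0.7753) ≈ 6.3000·0.4741 ≈ 2.9866.
Half-width = 1.645·2.9866 ≈ 4.9130

4.91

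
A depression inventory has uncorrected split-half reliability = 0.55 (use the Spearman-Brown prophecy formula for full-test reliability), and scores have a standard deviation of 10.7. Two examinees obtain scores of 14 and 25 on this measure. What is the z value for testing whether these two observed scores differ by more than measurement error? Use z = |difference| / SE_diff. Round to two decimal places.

r_full = 2·0.55 / (1 + 0.55) ≈ 0.7097
SEM = 10.7000×√(1 − 0.7097) ≈ 5.7653
SE_diff = SEM × √2 ≈ 5.7653 × 1.4142 ≈ 8.1534
z = 11 / 8.1534 ≈ 1.3491

1.35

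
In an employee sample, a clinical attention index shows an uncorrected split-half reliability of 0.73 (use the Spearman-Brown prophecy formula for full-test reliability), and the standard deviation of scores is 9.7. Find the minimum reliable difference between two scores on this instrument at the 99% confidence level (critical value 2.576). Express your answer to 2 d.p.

r_full = 2·0.73 / (1 + 0.73) ≈ 0.8439
SEM = 9.7000 · √(1 − 0.8439) = 9.7000 · √0.1561 ≈ 9.7000 · 0.3951 ≈ 3.8320
Standard error of the difference = 3.8320·√2 ≈ 5.4193
Smallest detectable difference = 2.576·5.4193 ≈ 13.9602

13.96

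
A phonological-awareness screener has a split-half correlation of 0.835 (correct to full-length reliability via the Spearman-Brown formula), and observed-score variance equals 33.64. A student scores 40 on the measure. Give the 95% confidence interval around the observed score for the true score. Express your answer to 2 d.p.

[36.59, 43.41]

SD = √33.64 ≈ 5.800
Full-length reliability (Spearman-Brown) = 2(0.835)/(1+0.835) ≈ 0.910
SEM = 5.800 × √(1 − 0.910) = 5.800 × √0.090 ≈ 5.800 × 0.300 ≈ 1.739
Half-width = 1.96×1.739 ≈ 3.409
Interval: (36.591, 43.409)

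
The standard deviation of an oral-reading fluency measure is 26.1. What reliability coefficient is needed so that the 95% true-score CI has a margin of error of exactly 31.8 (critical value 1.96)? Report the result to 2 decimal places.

0.61

Required SEM = 31.8 / 1.96 ≈ 16.2245
r = 1 − (SEM / SD)² = 1 − (16.2245 / 26.1)² ≈ 1 − 0.3864 ≈ 0.6136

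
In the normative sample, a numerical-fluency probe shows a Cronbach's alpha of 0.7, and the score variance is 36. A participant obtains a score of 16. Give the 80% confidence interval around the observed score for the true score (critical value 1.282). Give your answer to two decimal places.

SD = √36 ≈ 6.000
SEM = 6.000×√(1 − 0.700) ≈ 3.286
Margin = 1.282 × 3.286 ≈ 4.213
CI = 16 ± 4.213 → [11.787, 20.213]

[11.79, 20.21]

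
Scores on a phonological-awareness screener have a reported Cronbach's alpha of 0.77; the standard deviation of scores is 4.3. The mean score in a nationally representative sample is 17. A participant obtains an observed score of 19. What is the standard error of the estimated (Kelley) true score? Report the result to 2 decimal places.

SE_est = SD * √(r(1 − r)) = 4.300 * √0.177 ≈ 4.300 * 0.421 ≈ 1.810

1.81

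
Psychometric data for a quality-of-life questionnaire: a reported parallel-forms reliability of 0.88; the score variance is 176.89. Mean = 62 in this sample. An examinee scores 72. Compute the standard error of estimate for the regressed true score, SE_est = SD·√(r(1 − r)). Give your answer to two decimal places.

SD = √176.89 ≃ 13.300
SE_est = SD · √(r(1 − r)) = 13.300 · √0.106 ≃ 13.300 · 0.325 ≃ 4.322

4.32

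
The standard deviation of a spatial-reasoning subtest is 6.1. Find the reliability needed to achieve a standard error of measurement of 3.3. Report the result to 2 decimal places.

Required reliability = 1 − (SEM/SD)² = 1 − 0.293 ≈ 0.707

0.71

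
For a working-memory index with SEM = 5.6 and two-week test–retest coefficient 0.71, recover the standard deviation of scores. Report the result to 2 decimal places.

σ = SEM·(1 − r)^(−1/2) ≃ 5.6·1.85695 ≃ 10.39894

10.40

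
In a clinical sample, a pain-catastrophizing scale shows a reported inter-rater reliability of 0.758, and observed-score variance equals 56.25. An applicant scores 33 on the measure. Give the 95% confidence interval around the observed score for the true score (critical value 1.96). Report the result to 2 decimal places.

[25.77, 40.23]

SD = √56.25 ≃ 7.5000
SEM = 7.5000*√(1 − 0.7580) ≃ 3.6895
Half-width = 1.96*3.6895 ≃ 7.2314
CI = 33 ± 7.2314 → [25.7686, 40.2314]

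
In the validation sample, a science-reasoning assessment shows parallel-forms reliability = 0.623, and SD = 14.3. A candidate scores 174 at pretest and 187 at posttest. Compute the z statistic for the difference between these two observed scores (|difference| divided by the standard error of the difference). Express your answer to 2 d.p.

SEM = 14.3000 · √(1 − 0.6230) = 14.3000 · √0.3770 ≈ 14.3000 · 0.6140 ≈ 8.7802
SE_diff = SEM · √2 ≈ 8.7802 · 1.4142 ≈ 12.4171
z = 13 / 12.4171 ≈ 1.0469

1.05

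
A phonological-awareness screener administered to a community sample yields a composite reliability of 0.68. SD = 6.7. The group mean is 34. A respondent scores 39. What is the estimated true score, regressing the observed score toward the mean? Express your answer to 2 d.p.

37.40

T̂ = 0.680(39) + 0.320(34) ≃ 37.400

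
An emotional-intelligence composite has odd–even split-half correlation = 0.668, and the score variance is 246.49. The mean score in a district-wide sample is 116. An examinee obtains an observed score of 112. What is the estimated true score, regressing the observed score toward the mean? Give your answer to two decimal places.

112.80

Full-length reliability (Spearman-Brown) = 2(0.668)/(1+0.668) ≈ 0.8010
Estimated true score = 0.8010×112 + (1 − 0.8010)×116 ≈ 112.7962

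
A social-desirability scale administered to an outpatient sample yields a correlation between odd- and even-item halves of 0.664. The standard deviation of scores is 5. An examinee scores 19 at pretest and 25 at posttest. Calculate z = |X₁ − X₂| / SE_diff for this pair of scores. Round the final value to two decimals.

Spearman-Brown: r = 2(0.664) / (1 + 0.664) = 1.328 / 1.664 ≈ 0.798
The standard error of measurement is 5.000·√(1 − 0.798) ≈ 5.000·0.449 ≈ 2.247.
SE_diff = √2 · SEM ≈ 3.177
z = 6 / 3.177 ≈ 1.888

1.89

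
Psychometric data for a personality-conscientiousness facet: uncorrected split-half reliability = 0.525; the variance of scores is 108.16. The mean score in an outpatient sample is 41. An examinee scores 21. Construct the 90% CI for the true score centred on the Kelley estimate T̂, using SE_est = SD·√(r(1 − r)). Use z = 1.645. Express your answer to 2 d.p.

[19.31, 35.15]

SD = √108.16 ≈ 10.400
Spearman-Brown: r = 2(0.525) / (1 + 0.525) = 1.050 / 1.525 ≈ 0.689
T̂ = 0.689(21) + 0.311(41) ≈ 27.230
SE_est = 10.400*√(0.689*0.311) ≈ 4.816
90% CI: 27.230 ± 7.923 ≈ (19.307, 35.152)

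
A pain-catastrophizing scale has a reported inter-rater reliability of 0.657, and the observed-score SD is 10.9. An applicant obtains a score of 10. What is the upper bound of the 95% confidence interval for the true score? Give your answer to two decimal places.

22.51

SEM = 10.9000*√(1 − 0.6570) ≃ 6.3837
Half-width = 1.96*6.3837 ≃ 12.5121
Upper limit = 10 + 12.5121 ≃ 22.5121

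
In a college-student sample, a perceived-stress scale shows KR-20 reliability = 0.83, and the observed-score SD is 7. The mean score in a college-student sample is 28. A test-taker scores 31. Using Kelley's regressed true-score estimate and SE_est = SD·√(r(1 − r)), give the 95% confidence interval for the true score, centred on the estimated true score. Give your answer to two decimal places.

T̂ = 0.830(31) + 0.170(28) ≈ 30.490
SE_est = 7.000·√[r(1 − r)] ≈ 2.629
95% CI: 30.490 ± 5.154 ≈ (25.336, 35.644)

[25.34, 35.64]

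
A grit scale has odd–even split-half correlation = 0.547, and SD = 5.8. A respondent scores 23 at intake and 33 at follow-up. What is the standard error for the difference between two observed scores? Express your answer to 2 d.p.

r_full = 2·0.547 / (1 + 0.547) ≃ 0.707
The standard error of measurement is 5.800*√(1 − 0.707) ≃ 5.800*0.541 ≃ 3.139.
SE_diff = √2 * SEM ≃ 4.439

4.44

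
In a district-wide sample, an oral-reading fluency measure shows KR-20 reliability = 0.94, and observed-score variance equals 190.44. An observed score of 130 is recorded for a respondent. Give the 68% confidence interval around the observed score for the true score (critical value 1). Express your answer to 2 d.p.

[126.62, 133.38]

SD = √190.44 = 13.80000
SEM = 13.80000 × √(1 − 0.94000) = 13.80000 × √0.06000 ≈ 13.80000 × 0.24495 ≈ 3.38030
1 × SEM ≈ 3.38030
68% CI: 130 ± 3.38030 = [126.61970, 133.38030]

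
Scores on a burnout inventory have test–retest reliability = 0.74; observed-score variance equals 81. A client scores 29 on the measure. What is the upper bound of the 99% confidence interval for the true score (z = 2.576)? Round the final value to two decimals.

40.82

σ = 81^(1/2) = 9.000
The standard error of measurement is 9.000*√(1 − 0.740) ≃ 9.000*0.510 ≃ 4.589.
Half-width = 2.576*4.589 ≃ 11.822
Upper limit = 29 + 11.822 ≃ 40.822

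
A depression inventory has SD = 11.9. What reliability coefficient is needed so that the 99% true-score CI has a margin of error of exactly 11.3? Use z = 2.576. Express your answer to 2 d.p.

SEM needed = half-width / z = 11.3/2.576 ≈ 4.387
Required reliability = 1 − (SEM/SD)² = 1 − 0.136 ≈ 0.864

0.86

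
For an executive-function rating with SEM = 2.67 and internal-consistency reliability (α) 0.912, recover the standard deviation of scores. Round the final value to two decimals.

SD = 2.67 / √(1 − 0.912) ≈ 9.0006

9.00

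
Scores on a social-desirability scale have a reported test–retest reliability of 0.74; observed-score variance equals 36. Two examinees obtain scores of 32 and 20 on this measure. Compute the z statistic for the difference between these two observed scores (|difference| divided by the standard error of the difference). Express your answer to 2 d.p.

2.77

SD = √36 = 6.00000
SEM = 6.00000 · √(1 − 0.74000) = 6.00000 · √0.26000 ≈ 6.00000 · 0.50990 ≈ 3.05941
SE_diff = SEM · √2 ≈ 3.05941 · 1.41421 ≈ 4.32666
z = |32 − 20| / 4.32666 = 12 / 4.32666 ≈ 2.77350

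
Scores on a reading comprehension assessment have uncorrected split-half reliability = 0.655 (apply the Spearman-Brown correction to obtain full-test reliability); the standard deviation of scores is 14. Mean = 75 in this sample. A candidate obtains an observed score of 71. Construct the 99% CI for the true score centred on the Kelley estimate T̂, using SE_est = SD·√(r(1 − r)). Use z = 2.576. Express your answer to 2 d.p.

[57.18, 86.48]

Full-length reliability (Spearman-Brown) = 2(0.655)/(1+0.655) ≈ 0.792
T̂ = r·X + (1 − r)·M = 0.792*71 + 0.208*75 ≈ 56.199 + 15.634 ≈ 71.834
SE_est = SD * √(r(1 − r)) = 14.000 * √0.165 ≈ 14.000 * 0.406 ≈ 5.687
CI = 71.834 ± 2.576 * 5.687 → [57.184, 86.483]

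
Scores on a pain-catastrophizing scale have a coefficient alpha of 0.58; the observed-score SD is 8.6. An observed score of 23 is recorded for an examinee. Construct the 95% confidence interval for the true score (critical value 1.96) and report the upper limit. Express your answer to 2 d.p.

SEM = 8.6000×√(1 − 0.5800) ≈ 5.5734
Half-width = 1.96×5.5734 ≈ 10.9239
Upper bound: 23 + 10.9239 = 33.9239

33.92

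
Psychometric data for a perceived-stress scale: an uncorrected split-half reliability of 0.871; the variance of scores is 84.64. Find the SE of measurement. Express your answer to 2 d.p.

SD = √84.64 ≈ 9.200
Spearman-Brown: r = 2(0.871) / (1 + 0.871) = 1.742 / 1.871 ≈ 0.931
SEM = 9.200 × √(1 − 0.931) = 9.200 × √0.069 ≈ 9.200 × 0.263 ≈ 2.416

2.42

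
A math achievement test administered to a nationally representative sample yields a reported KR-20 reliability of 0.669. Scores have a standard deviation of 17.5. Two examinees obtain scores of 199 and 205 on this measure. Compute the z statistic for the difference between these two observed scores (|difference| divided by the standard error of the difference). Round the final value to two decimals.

SEM = 17.500 × √(1 − 0.669) = 17.500 × √0.331 ≈ 17.500 × 0.575 ≈ 10.068
SE_diff = SEM × √2 ≈ 10.068 × 1.414 ≈ 14.239
z = 6 / 14.239 ≈ 0.421

0.42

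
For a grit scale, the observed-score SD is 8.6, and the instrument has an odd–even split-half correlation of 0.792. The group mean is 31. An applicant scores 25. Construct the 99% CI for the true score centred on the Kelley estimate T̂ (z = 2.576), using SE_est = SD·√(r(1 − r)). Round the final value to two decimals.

[18.60, 32.79]

Full-length reliability (Spearman-Brown) = 2(0.792)/(1+0.792) ≈ 0.884
T̂ = r·X + (1 − r)·M = 0.884×25 + 0.116×31 ≈ 22.098 + 3.598 ≈ 25.696
SE_est = 8.600×√(0.884×0.116) ≈ 2.755
CI = 25.696 ± 2.576 × 2.755 → [18.600, 32.792]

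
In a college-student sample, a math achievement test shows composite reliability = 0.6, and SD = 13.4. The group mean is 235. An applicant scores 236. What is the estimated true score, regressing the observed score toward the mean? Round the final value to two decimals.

235.60

T̂ = 0.6000(236) + 0.4000(235) ≈ 235.6000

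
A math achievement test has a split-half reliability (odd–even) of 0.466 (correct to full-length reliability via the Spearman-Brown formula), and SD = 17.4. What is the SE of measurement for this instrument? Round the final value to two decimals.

r_full = 2·0.466 / (1 + 0.466) ≈ 0.63574
SEM = 17.40000 × √(1 − 0.63574) = 17.40000 × √0.36426 ≈ 17.40000 × 0.60354 ≈ 10.50154

10.50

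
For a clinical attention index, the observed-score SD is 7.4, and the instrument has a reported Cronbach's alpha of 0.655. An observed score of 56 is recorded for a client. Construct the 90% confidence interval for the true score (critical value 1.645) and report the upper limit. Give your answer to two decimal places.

63.15

SEM = 7.4000·√(1 − 0.6550) ≈ 4.3465
1.645 · SEM ≈ 7.1500
Upper limit = 56 + 7.1500 ≈ 63.1500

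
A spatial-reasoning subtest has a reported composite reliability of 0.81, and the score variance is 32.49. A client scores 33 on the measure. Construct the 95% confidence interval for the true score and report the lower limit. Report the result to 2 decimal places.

σ = 32.49^(1/2) = 5.7000
SEM = 5.7000 · √(1 − 0.8100) = 5.7000 · √0.1900 ≃ 5.7000 · 0.4359 ≃ 2.4846
Half-width = 1.96·2.4846 ≃ 4.8698
Lower limit = 33 − 4.8698 ≃ 28.1302

28.13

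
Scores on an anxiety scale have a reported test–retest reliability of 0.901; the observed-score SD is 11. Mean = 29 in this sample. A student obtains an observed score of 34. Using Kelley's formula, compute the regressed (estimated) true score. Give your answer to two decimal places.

Estimated true score = 0.9010*34 + (1 − 0.9010)*29 ≃ 33.5050

33.51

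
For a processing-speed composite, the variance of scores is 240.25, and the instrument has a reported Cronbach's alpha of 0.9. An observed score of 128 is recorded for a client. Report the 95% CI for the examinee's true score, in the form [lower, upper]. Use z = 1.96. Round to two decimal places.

σ = 240.25^(1/2) = 15.5000
SEM = 15.5000 · √(1 − 0.9000) = 15.5000 · √0.1000 ≈ 15.5000 · 0.3162 ≈ 4.9015
Half-width = 1.96·4.9015 ≈ 9.6070
95% CI: 128 ± 9.6070 = [118.3930, 137.6070]

[118.39, 137.61]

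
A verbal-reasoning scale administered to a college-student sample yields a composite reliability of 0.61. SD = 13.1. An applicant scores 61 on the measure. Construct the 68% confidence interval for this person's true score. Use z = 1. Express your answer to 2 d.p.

[52.82, 69.18]

The standard error of measurement is 13.1000×√(1 − 0.6100) ≃ 13.1000×0.6245 ≃ 8.1809.
Half-width = 1×8.1809 ≃ 8.1809
68% CI: 61 ± 8.1809 = [52.8191, 69.1809]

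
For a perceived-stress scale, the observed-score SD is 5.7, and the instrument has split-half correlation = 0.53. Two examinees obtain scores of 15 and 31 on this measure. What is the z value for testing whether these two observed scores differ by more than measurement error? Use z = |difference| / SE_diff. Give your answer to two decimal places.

r_full = 2·0.53 / (1 + 0.53) ≈ 0.6928
The standard error of measurement is 5.7000*√(1 − 0.6928) ≈ 5.7000*0.5542 ≈ 3.1592.
SE_diff = √2 * SEM ≈ 4.4678
z = |15 − 31| / 4.4678 = 16 / 4.4678 ≈ 3.5812

3.58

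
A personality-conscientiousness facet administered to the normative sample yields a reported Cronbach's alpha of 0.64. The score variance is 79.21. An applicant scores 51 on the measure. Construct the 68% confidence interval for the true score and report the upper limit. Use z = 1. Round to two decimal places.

56.34

SD = √79.21 = 8.9000
SEM = 8.9000 · √(1 − 0.6400) = 8.9000 · √0.3600 ≈ 8.9000 · 0.6000 ≈ 5.3400
1 · SEM ≈ 5.3400
Upper limit = 51 + 5.3400 ≈ 56.3400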